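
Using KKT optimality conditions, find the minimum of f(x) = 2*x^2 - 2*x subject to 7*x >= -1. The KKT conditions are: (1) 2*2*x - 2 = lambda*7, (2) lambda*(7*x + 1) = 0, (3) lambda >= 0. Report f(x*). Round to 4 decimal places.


Step 1: Try lambda = 0 (constraint inactive).
Stationarity: 2*2*x - 2 = 0
x* = 2/(2*2) = 0.5
Check constraint: 7*0.5 = 3.5 >= -1 -- satisfied.
Step 2: Compute optimal value.
f(x*) = 2*0.5^2 - 2*0.5 = -0.5


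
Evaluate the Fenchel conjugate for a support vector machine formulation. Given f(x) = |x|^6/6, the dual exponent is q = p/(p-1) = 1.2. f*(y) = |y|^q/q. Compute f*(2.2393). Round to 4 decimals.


The conjugate exponent q satisfies 1/p + 1/q = 1.
p = 6, so q = 6/(6 - 1) = 1.2
|y|^q = 2.2393^1.2 = 2.6311
f*(2.2393) = 2.6311 / 1.2 = 2.1926


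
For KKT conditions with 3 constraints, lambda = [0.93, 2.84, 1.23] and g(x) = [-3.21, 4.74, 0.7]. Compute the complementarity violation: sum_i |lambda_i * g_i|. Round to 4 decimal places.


KKT complementary slackness check:
lambda_1 * g_1 = 0.93 * -3.21 = -2.9853
lambda_2 * g_2 = 2.84 * 4.74 = 13.4616
lambda_3 * g_3 = 1.23 * 0.7 = 0.861
Total violation = 2.9853 + 13.4616 + 0.861 = 17.3079


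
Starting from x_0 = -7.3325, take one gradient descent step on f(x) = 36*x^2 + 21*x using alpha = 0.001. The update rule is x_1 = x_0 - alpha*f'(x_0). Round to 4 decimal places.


We compute the gradient at x_0 and apply the update.
f'(x) = 72*x + 21
f'(-7.3325) = 72*-7.3325 + 21 = -506.94
x_1 = -7.3325 - 0.001*-506.94 = -6.8256


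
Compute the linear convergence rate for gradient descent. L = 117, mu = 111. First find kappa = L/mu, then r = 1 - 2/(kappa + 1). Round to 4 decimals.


Step 1: Compute the condition number.
kappa = L/mu = 117/111 = 1.0541
Step 2: Compute the convergence rate.
r = 1 - 2/(kappa + 1) = 1 - 2*mu/(L + mu) = (L - mu)/(L + mu) = 6/228 = 0.0263


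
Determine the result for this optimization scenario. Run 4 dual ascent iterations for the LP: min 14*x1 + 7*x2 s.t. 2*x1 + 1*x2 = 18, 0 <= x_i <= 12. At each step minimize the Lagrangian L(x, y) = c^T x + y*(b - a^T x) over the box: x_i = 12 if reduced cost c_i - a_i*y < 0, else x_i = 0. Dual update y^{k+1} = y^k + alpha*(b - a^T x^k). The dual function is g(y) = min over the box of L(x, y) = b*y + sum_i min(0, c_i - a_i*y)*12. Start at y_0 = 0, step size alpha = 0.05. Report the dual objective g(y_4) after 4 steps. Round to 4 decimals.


Dual ascent for LP: min 14*x1 + 7*x2, 2*x1 + 1*x2 = 18, 0 <= x_i <= 12
Step 1: y^k = 0.0, reduced costs: (14.0, 7.0)
  x^k = (0.0, 0.0), subgradient = b - a^T x = 18.0
  y^{k+1} = 0.0 + 0.05*18.0 = 0.9
Step 2: y^k = 0.9, reduced costs: (12.2, 6.1)
  x^k = (0.0, 0.0), subgradient = b - a^T x = 18.0
  y^{k+1} = 0.9 + 0.05*18.0 = 1.8
Step 3: y^k = 1.8, reduced costs: (10.4, 5.2)
  x^k = (0.0, 0.0), subgradient = b - a^T x = 18.0
  y^{k+1} = 1.8 + 0.05*18.0 = 2.7
Step 4: y^k = 2.7, reduced costs: (8.6, 4.3)
  x^k = (0.0, 0.0), subgradient = b - a^T x = 18.0
  y^{k+1} = 2.7 + 0.05*18.0 = 3.6
Dual objective at y_4 = 3.6: reduced costs (6.8, 3.4), box minimizer x = (0.0, 0.0)
g(y_4) = b*y + (c1 - a1*y)*x1 + (c2 - a2*y)*x2 = 18*3.6 + 6.8*0.0 + 3.4*0.0 = 64.8 + 0.0 + 0.0 = 64.8


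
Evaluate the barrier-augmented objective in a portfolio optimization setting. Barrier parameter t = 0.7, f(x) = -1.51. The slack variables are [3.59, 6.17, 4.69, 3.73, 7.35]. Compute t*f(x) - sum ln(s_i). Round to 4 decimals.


Step 1: Compute log-barrier.
ln values: [1.2782, 1.8197, 1.5454, 1.3164, 1.9947]
phi = -(1.2782 + 1.8197 + 1.5454 + 1.3164 + 1.9947) = -7.9544
Step 2: Compute augmented objective.
t*f(x) = 0.7*-1.51 = -1.057
Total = -1.057 - 7.9544 = -9.0114


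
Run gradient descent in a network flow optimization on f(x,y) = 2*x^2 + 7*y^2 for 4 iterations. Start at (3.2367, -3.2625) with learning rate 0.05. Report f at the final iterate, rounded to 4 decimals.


Gradient descent on f(x,y) = 2*x^2 + 7*y^2.
Starting point: (3.2367, -3.2625), alpha = 0.05
Step 1: grad_x = 2*2*3.2367 = 12.9468, grad_y = 2*7*-3.2625 = -45.675
  x_1 = 3.2367 - 0.05*12.9468 = 2.5894
  y_1 = -3.2625 - 0.05*-45.675 = -0.9788
Step 2: grad_x = 2*2*2.5894 = 10.3574, grad_y = 2*7*-0.9788 = -13.7025
  x_2 = 2.5894 - 0.05*10.3574 = 2.0715
  y_2 = -0.9788 - 0.05*-13.7025 = -0.2936
Step 3: grad_x = 2*2*2.0715 = 8.286, grad_y = 2*7*-0.2936 = -4.1108
  x_3 = 2.0715 - 0.05*8.286 = 1.6572
  y_3 = -0.2936 - 0.05*-4.1108 = -0.0881
Step 4: grad_x = 2*2*1.6572 = 6.6288, grad_y = 2*7*-0.0881 = -1.2332
  x_4 = 1.6572 - 0.05*6.6288 = 1.3258
  y_4 = -0.0881 - 0.05*-1.2332 = -0.0264
f(1.3258, -0.0264) = 2*1.3258^2 + 7*(-0.0264)^2 = 3.5201


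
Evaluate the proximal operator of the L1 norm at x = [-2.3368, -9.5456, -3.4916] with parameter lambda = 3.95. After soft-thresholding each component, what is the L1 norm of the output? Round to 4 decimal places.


Soft-thresholding with lambda = 3.95:
prox(-2.3368) = sign(-2.3368)*max(|-2.3368| - 3.95, 0) = 0.0
prox(-9.5456) = sign(-9.5456)*max(|-9.5456| - 3.95, 0) = -5.5956
prox(-3.4916) = sign(-3.4916)*max(|-3.4916| - 3.95, 0) = 0.0
prox(x) = [0.0, -5.5956, 0.0]
||prox(x)||_1 = 0.0 + 5.5956 + 0.0 = 5.5956


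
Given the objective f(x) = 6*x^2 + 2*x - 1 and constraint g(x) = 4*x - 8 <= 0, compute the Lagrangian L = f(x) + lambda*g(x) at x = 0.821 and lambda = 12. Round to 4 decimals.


Step 1: Evaluate f(x).
f(0.821) = 6*0.821^2 + 2*0.821 - 1 = 4.6862
Step 2: Evaluate g(x).
g(0.821) = 4*0.821 - 8 = -4.716
Step 3: Compute Lagrangian.
L = 4.6862 + 12*-4.716 = -51.9058


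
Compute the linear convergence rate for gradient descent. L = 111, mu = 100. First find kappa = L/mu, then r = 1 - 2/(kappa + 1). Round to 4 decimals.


Step 1: Compute the condition number.
kappa = L/mu = 111/100 = 1.11
Step 2: Compute the convergence rate.
r = 1 - 2/(kappa + 1) = 1 - 2*mu/(L + mu) = (L - mu)/(L + mu) = 11/211 = 0.0521


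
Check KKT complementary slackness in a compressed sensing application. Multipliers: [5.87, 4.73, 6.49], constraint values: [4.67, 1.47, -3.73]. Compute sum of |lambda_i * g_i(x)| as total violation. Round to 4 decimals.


KKT complementary slackness check:
lambda_1 * g_1 = 5.87 * 4.67 = 27.4129
lambda_2 * g_2 = 4.73 * 1.47 = 6.9531
lambda_3 * g_3 = 6.49 * -3.73 = -24.2077
Total violation = 27.4129 + 6.9531 + 24.2077 = 58.5737


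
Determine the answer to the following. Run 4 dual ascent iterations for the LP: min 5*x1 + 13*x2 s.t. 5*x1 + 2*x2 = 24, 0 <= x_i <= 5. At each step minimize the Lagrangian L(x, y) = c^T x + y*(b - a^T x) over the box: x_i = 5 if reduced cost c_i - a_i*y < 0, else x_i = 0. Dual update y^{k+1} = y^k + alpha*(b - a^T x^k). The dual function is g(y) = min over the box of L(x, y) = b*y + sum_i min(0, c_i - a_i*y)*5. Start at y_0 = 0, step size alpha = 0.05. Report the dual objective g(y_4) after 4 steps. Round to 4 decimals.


Dual ascent for LP: min 5*x1 + 13*x2, 5*x1 + 2*x2 = 24, 0 <= x_i <= 5
Step 1: y^k = 0.0, reduced costs: (5.0, 13.0)
  x^k = (0.0, 0.0), subgradient = b - a^T x = 24.0
  y^{k+1} = 0.0 + 0.05*24.0 = 1.2
Step 2: y^k = 1.2, reduced costs: (-1.0, 10.6)
  x^k = (5.0, 0.0), subgradient = b - a^T x = -1.0
  y^{k+1} = 1.2 + 0.05*-1.0 = 1.15
Step 3: y^k = 1.15, reduced costs: (-0.75, 10.7)
  x^k = (5.0, 0.0), subgradient = b - a^T x = -1.0
  y^{k+1} = 1.15 + 0.05*-1.0 = 1.1
Step 4: y^k = 1.1, reduced costs: (-0.5, 10.8)
  x^k = (5.0, 0.0), subgradient = b - a^T x = -1.0
  y^{k+1} = 1.1 + 0.05*-1.0 = 1.05
Dual objective at y_4 = 1.05: reduced costs (-0.25, 10.9), box minimizer x = (5.0, 0.0)
g(y_4) = b*y + (c1 - a1*y)*x1 + (c2 - a2*y)*x2 = 24*1.05 + (-0.25)*5.0 + 10.9*0.0 = 25.2 - 1.25 + 0.0 = 23.95


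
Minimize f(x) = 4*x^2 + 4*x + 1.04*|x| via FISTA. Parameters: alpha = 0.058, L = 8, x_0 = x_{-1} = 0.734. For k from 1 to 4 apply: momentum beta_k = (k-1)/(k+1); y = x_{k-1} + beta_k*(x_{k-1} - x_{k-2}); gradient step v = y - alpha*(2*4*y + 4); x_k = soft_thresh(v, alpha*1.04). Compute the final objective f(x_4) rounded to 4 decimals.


FISTA on f(x) = 4*x^2 + 4*x + 1.04*|x|
L = 8, alpha = 0.058
Iteration 1: beta = 0.0, y = 0.734 + 0.0*(0.734 - 0.734) = 0.734
  grad(y) = 9.872, v = y - alpha*grad = 0.1614
  prox(v) = soft_thresh(0.1614, 0.0603) = 0.1011
Iteration 2: beta = 0.3333, y = 0.1011 + 0.3333*(0.1011 - 0.734) = -0.1099
  grad(y) = 3.1211, v = y - alpha*grad = -0.2909
  prox(v) = soft_thresh(-0.2909, 0.0603) = -0.2306
Iteration 3: beta = 0.5, y = -0.2306 + 0.5*(-0.2306 - 0.1011) = -0.3964
  grad(y) = 0.8288, v = y - alpha*grad = -0.4445
  prox(v) = soft_thresh(-0.4445, 0.0603) = -0.3842
Iteration 4: beta = 0.6, y = -0.3842 + 0.6*(-0.3842 + 0.2306) = -0.4763
  grad(y) = 0.1896, v = y - alpha*grad = -0.4873
  prox(v) = soft_thresh(-0.4873, 0.0603) = -0.427
f(x_4) = 4*(-0.427)^2 + 4*(-0.427) + 1.04*|-0.427| = -0.5346


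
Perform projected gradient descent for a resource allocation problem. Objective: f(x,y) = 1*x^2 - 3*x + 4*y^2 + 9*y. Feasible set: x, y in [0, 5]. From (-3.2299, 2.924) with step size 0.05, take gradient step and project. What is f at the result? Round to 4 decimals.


Step 1: Compute gradient at (-3.2299, 2.924).
grad_x = 2*1*-3.2299 - 3 = -9.4598
grad_y = 2*4*2.924 + 9 = 32.392
Step 2: Gradient step.
x_raw = -3.2299 - 0.05*-9.4598 = -2.7569
y_raw = 2.924 - 0.05*32.392 = 1.3044
Step 3: Project onto [0, 5].
x_proj = clip(-2.7569) = 0.0
y_proj = clip(1.3044) = 1.3044
Step 4: Evaluate f.
f(0.0, 1.3044) = 18.5454


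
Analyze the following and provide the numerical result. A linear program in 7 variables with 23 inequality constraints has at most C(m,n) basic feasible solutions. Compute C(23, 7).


Each vertex corresponds to some choice of n active constraints out of m, so the number of vertices is at most C(m, n) = m! / (n!(m-n)!).
m = 23, n = 7
Numerator: 23 * 22 * 21 * 20 * 19 * 18 * 17
Denominator: 7! = 5040
C(23, 7) = 245157


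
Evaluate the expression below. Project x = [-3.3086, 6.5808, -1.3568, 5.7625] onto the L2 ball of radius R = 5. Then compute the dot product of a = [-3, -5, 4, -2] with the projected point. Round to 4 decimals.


Step 1: Compute ||x|| (intermediates to 6 decimals).
||x|| = sqrt((-3.3086)^2 + 6.5808^2 + (-1.3568)^2 + 5.7625^2) = 9.449925
Step 2: Project.
Since ||x|| > R, scale = R/||x|| = 5/9.449925 = 0.529105, proj(x) = scale * x
proj(x) = [-1.750597, 3.481934, -0.71789, 3.048968]
Step 3: Dot product.
a^T * proj(x) = -3*(-1.750597) - 5*3.481934 + 4*(-0.71789) - 2*3.048968 = -21.1274


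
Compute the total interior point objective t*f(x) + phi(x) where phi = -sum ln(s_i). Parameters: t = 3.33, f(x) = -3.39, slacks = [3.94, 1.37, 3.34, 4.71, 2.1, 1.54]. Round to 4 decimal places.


Step 1: Compute log-barrier.
ln values: [1.3712, 0.3148, 1.206, 1.5497, 0.7419, 0.4318]
phi = -(1.3712 + 0.3148 + 1.206 + 1.5497 + 0.7419 + 0.4318) = -5.6154
Step 2: Compute augmented objective.
t*f(x) = 3.33*-3.39 = -11.2887
Total = -11.2887 - 5.6154 = -16.9041


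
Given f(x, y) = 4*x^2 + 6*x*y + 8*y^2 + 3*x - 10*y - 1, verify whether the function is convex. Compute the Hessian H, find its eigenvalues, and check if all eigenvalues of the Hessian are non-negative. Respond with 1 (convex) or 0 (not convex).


The Hessian of f(x,y) = 4*x^2 + 6*x*y + 8*y^2 + 3*x - 10*y - 1 is:
H = [[8, 6], [6, 16]]
Trace = 8 + 16 = 24
Determinant = 8*16 - (6)^2 = 92
Discriminant = (24)^2 - 4*92 = 208.0
Eigenvalues: lambda_1 = 4.7889, lambda_2 = 19.2111
The function is convex.

1


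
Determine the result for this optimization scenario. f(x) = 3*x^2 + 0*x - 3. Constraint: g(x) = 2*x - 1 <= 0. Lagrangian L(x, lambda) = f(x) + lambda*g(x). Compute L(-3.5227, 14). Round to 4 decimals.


Step 1: Evaluate f(x).
f(-3.5227) = 3*(-3.5227)^2 + 0*(-3.5227) - 3 = 34.2282
Step 2: Evaluate g(x).
g(-3.5227) = 2*-3.5227 - 1 = -8.0454
Step 3: Compute Lagrangian.
L = 34.2282 + 14*-8.0454 = -78.4074


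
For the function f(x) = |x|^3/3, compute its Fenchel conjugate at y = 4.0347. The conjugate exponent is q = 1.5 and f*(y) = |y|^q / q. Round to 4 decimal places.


The conjugate exponent q satisfies 1/p + 1/q = 1.
p = 3, so q = 3/(3 - 1) = 1.5
|y|^q = 4.0347^1.5 = 8.1043
f*(4.0347) = 8.1043 / 1.5 = 5.4029


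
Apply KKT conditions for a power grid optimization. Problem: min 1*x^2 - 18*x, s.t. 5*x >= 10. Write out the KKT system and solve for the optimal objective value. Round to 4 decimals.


Step 1: Try lambda = 0 (constraint inactive).
Stationarity: 2*1*x - 18 = 0
x* = 18/(2*1) = 9.0
Check constraint: 5*9.0 = 45.0 >= 10 -- satisfied.
Step 2: Compute optimal value.
f(x*) = 1*9.0^2 - 18*9.0 = -81.0


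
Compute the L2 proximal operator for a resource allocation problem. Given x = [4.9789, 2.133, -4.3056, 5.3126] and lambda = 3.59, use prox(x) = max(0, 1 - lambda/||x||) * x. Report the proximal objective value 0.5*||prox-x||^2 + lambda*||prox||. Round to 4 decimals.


Step 1: Compute ||x||.
||x|| = 8.7236
Step 2: Compute scaling factor.
scale = max(0, 1 - 3.59/8.7236) = 0.5885
Step 3: prox(x) = [2.9299, 1.2552, -2.5337, 3.1263]
||prox(x)|| = 5.1336
Step 4: Proximal objective.
0.5*||prox-x||^2 = 6.4441
lambda*||prox|| = 18.4296
Total = 24.8736


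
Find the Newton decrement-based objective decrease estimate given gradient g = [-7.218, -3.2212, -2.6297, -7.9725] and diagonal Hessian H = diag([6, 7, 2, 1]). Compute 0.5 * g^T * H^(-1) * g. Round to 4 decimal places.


Step 1: H is diagonal, so H^(-1) * g = [-1.203, -0.4602, -1.3149, -7.9725].
Step 2: g^T H^(-1) g = sum_i g_i^2 / H_ii
  = (-7.218)^2/6 + (-3.2212)^2/7 + (-2.6297)^2/2 + (-7.9725)^2/1
  = 8.6833 + 1.4823 + 3.4577 + 63.5608 = 77.184
Step 3: Objective decrease = 0.5 * g^T H^(-1) g = 38.592


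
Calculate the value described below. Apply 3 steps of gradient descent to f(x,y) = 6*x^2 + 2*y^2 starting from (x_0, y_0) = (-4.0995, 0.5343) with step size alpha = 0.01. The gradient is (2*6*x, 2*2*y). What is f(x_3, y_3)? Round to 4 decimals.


Gradient descent on f(x,y) = 6*x^2 + 2*y^2.
Starting point: (-4.0995, 0.5343), alpha = 0.01
Step 1: grad_x = 2*6*-4.0995 = -49.194, grad_y = 2*2*0.5343 = 2.1372
  x_1 = -4.0995 - 0.01*-49.194 = -3.6076
  y_1 = 0.5343 - 0.01*2.1372 = 0.5129
Step 2: grad_x = 2*6*-3.6076 = -43.2907, grad_y = 2*2*0.5129 = 2.0517
  x_2 = -3.6076 - 0.01*-43.2907 = -3.1747
  y_2 = 0.5129 - 0.01*2.0517 = 0.4924
Step 3: grad_x = 2*6*-3.1747 = -38.0958, grad_y = 2*2*0.4924 = 1.9696
  x_3 = -3.1747 - 0.01*-38.0958 = -2.7937
  y_3 = 0.4924 - 0.01*1.9696 = 0.4727
f(-2.7937, 0.4727) = 6*(-2.7937)^2 + 2*0.4727^2 = 47.2753


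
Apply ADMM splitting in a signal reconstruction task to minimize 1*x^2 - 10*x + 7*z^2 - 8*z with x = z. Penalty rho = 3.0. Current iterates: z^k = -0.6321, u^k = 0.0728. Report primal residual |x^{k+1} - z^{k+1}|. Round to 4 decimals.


ADMM iteration with rho = 3.0, z^k = -0.6321, u^k = 0.0728
Step 1: x-update.
Minimize 1*x^2 - 10*x + (3.0/2)*(x + 0.6321 + 0.0728)^2
FOC: (2*1 + 3.0)*x = 10 + 3.0*(-0.6321 - 0.0728)
x^{k+1} = 1.5771
Step 2: z-update.
Minimize 7*z^2 - 8*z + (3.0/2)*(1.5771 - z + 0.0728)^2
FOC: (2*7 + 3.0)*z = 8 + 3.0*(1.5771 + 0.0728)
z^{k+1} = 0.7617
Step 3: u-update.
u^{k+1} = 0.0728 + 1.5771 - 0.7617 = 0.8881
Step 4: Primal residual = |1.5771 - 0.7617| = 0.8153


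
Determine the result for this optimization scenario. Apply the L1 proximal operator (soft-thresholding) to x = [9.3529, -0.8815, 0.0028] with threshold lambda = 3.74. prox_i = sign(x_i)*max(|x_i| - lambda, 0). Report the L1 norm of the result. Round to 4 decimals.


Soft-thresholding with lambda = 3.74:
prox(9.3529) = sign(9.3529)*max(|9.3529| - 3.74, 0) = 5.6129
prox(-0.8815) = sign(-0.8815)*max(|-0.8815| - 3.74, 0) = 0.0
prox(0.0028) = sign(0.0028)*max(|0.0028| - 3.74, 0) = 0.0
prox(x) = [5.6129, 0.0, 0.0]
||prox(x)||_1 = 5.6129 + 0.0 + 0.0 = 5.6129


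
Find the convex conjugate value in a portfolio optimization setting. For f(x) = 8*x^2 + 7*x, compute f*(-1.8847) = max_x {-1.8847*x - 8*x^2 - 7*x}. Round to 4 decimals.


f*(y) = sup_x {y*x - a*x^2 - b*x} = sup_x {(y-b)*x - a*x^2}
FOC: (y - b) - 2a*x = 0 => x* = (y - b)/(2a)
x* = (-1.8847 - 7)/(2*8) = -0.5553
f*(-1.8847) = (y-b)^2/(4a) = (-1.8847 - 7)^2/(4*8)
= 78.9379/32 = 2.4668


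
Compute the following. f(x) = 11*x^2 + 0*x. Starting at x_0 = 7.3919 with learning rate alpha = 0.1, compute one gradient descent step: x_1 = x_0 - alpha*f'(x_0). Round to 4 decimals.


We compute the gradient at x_0 and apply the update.
f'(x) = 22*x + 0
f'(7.3919) = 22*7.3919 + 0 = 162.6218
x_1 = 7.3919 - 0.1*162.6218 = -8.8703


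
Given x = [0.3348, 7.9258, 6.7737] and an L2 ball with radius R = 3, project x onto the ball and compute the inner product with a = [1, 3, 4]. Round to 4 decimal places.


Step 1: Compute ||x|| (intermediates to 6 decimals).
||x|| = sqrt(0.3348^2 + 7.9258^2 + 6.7737^2) = 10.431367
Step 2: Project.
Since ||x|| > R, scale = R/||x|| = 3/10.431367 = 0.287594, proj(x) = scale * x
proj(x) = [0.096286, 2.279413, 1.948075]
Step 3: Dot product.
a^T * proj(x) = 1*0.096286 + 3*2.279413 + 4*1.948075 = 14.7268


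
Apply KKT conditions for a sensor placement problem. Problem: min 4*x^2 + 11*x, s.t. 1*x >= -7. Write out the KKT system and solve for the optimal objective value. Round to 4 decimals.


Step 1: Try lambda = 0 (constraint inactive).
Stationarity: 2*4*x + 11 = 0
x* = -11/(2*4) = -1.375
Check constraint: 1*-1.375 = -1.375 >= -7 -- satisfied.
Step 2: Compute optimal value.
f(x*) = 4*(-1.375)^2 + 11*(-1.375) = -7.5625


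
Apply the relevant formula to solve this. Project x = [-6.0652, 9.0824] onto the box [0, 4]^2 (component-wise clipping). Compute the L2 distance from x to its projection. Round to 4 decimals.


Project each component onto [0, 4].
clip(-6.0652) = 0.0, clip(9.0824) = 4.0
Projection = [0.0, 4.0]
Squared diffs: [36.7867, 25.8308]
Distance = sqrt(62.6175) = 7.9131


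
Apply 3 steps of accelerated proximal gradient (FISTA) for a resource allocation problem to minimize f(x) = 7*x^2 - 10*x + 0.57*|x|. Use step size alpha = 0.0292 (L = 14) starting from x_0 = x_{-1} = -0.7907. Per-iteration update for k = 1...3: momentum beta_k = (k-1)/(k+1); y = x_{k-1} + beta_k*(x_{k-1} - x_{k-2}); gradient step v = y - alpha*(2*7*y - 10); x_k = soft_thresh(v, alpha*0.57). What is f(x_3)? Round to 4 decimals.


FISTA on f(x) = 7*x^2 - 10*x + 0.57*|x|
L = 14, alpha = 0.0292
Iteration 1: beta = 0.0, y = -0.7907 + 0.0*(-0.7907 + 0.7907) = -0.7907
  grad(y) = -21.0698, v = y - alpha*grad = -0.1755
  prox(v) = soft_thresh(-0.1755, 0.0166) = -0.1588
Iteration 2: beta = 0.3333, y = -0.1588 + 0.3333*(-0.1588 + 0.7907) = 0.0518
  grad(y) = -9.2747, v = y - alpha*grad = 0.3226
  prox(v) = soft_thresh(0.3226, 0.0166) = 0.306
Iteration 3: beta = 0.5, y = 0.306 + 0.5*(0.306 + 0.1588) = 0.5384
  grad(y) = -2.4626, v = y - alpha*grad = 0.6103
  prox(v) = soft_thresh(0.6103, 0.0166) = 0.5937
f(x_3) = 7*0.5937^2 - 10*0.5937 + 0.57*|0.5937| = -3.1312


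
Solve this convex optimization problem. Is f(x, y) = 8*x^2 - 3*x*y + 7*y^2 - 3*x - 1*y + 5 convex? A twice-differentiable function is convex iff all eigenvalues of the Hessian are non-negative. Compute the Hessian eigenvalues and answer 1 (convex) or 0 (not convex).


The Hessian of f(x,y) = 8*x^2 - 3*x*y + 7*y^2 - 3*x - 1*y + 5 is:
H = [[16, -3], [-3, 14]]
Trace = 16 + 14 = 30
Determinant = 16*14 - (-3)^2 = 215
Discriminant = (30)^2 - 4*215 = 40.0
Eigenvalues: lambda_1 = 11.8377, lambda_2 = 18.1623
The function is convex.

1


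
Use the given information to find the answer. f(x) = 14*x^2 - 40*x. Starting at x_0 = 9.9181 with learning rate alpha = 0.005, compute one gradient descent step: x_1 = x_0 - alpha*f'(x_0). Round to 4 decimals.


We compute the gradient at x_0 and apply the update.
f'(x) = 28*x - 40
f'(9.9181) = 28*9.9181 - 40 = 237.7068
x_1 = 9.9181 - 0.005*237.7068 = 8.7296


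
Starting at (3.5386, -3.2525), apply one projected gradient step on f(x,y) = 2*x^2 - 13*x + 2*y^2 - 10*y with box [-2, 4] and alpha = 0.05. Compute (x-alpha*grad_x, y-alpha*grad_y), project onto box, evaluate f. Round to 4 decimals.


Step 1: Compute gradient at (3.5386, -3.2525).
grad_x = 2*2*3.5386 - 13 = 1.1544
grad_y = 2*2*-3.2525 - 10 = -23.01
Step 2: Gradient step.
x_raw = 3.5386 - 0.05*1.1544 = 3.4809
y_raw = -3.2525 - 0.05*-23.01 = -2.102
Step 3: Project onto [-2, 4].
x_proj = clip(3.4809) = 3.4809
y_proj = clip(-2.102) = -2.0
Step 4: Evaluate f.
f(3.4809, -2.0) = 6.9816


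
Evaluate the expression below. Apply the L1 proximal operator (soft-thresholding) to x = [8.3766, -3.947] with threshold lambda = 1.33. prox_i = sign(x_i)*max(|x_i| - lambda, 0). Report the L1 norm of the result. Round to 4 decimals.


Soft-thresholding with lambda = 1.33:
prox(8.3766) = sign(8.3766)*max(|8.3766| - 1.33, 0) = 7.0466
prox(-3.947) = sign(-3.947)*max(|-3.947| - 1.33, 0) = -2.617
prox(x) = [7.0466, -2.617]
||prox(x)||_1 = 7.0466 + 2.617 = 9.6636


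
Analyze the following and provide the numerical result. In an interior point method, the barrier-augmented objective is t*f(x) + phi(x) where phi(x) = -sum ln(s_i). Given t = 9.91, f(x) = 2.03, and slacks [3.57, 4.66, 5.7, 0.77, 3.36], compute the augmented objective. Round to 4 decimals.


Step 1: Compute log-barrier.
ln values: [1.2726, 1.539, 1.7405, -0.2614, 1.2119]
phi = -(1.2726 + 1.539 + 1.7405 - 0.2614 + 1.2119) = -5.5026
Step 2: Compute augmented objective.
t*f(x) = 9.91*2.03 = 20.1173
Total = 20.1173 - 5.5026 = 14.6147


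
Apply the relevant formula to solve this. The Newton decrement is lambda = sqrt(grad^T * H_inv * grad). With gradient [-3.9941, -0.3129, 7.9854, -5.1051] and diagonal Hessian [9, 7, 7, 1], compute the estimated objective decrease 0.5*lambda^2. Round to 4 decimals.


Step 1: H is diagonal, so H^(-1) * g = [-0.4438, -0.0447, 1.1408, -5.1051].
Step 2: g^T H^(-1) g = sum_i g_i^2 / H_ii
  = (-3.9941)^2/9 + (-0.3129)^2/7 + (7.9854)^2/7 + (-5.1051)^2/1
  = 1.7725 + 0.014 + 9.1095 + 26.062 = 36.9581
Step 3: Objective decrease = 0.5 * g^T H^(-1) g = 18.479


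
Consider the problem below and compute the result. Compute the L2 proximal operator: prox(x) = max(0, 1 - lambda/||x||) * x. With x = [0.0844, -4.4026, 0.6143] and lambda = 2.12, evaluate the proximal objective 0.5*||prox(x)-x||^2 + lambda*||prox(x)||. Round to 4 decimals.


Step 1: Compute ||x||.
||x|| = 4.4461
Step 2: Compute scaling factor.
scale = max(0, 1 - 2.12/4.4461) = 0.5232
Step 3: prox(x) = [0.0442, -2.3033, 0.3214]
||prox(x)|| = 2.3261
Step 4: Proximal objective.
0.5*||prox-x||^2 = 2.2472
lambda*||prox|| = 4.9313
Total = 7.1784


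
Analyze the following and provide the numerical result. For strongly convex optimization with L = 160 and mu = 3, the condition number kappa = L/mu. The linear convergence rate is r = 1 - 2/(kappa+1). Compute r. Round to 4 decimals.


Step 1: Compute the condition number.
kappa = L/mu = 160/3 = 53.3333
Step 2: Compute the convergence rate.
r = 1 - 2/(kappa + 1) = 1 - 2*mu/(L + mu) = (L - mu)/(L + mu) = 157/163 = 0.9632


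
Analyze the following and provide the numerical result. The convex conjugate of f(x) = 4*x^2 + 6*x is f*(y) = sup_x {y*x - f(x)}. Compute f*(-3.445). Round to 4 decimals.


f*(y) = sup_x {y*x - a*x^2 - b*x} = sup_x {(y-b)*x - a*x^2}
FOC: (y - b) - 2a*x = 0 => x* = (y - b)/(2a)
x* = (-3.445 - 6)/(2*4) = -1.1806
f*(-3.445) = (y-b)^2/(4a) = (-3.445 - 6)^2/(4*4)
= 89.208/16 = 5.5755


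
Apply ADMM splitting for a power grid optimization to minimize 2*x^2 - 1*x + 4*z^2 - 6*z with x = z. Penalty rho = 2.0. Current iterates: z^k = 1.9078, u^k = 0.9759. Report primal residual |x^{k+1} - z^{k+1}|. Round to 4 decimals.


ADMM iteration with rho = 2.0, z^k = 1.9078, u^k = 0.9759
Step 1: x-update.
Minimize 2*x^2 - 1*x + (2.0/2)*(x - 1.9078 + 0.9759)^2
FOC: (2*2 + 2.0)*x = 1 + 2.0*(1.9078 - 0.9759)
x^{k+1} = 0.4773
Step 2: z-update.
Minimize 4*z^2 - 6*z + (2.0/2)*(0.4773 - z + 0.9759)^2
FOC: (2*4 + 2.0)*z = 6 + 2.0*(0.4773 + 0.9759)
z^{k+1} = 0.8906
Step 3: u-update.
u^{k+1} = 0.9759 + 0.4773 - 0.8906 = 0.5626
Step 4: Primal residual = |0.4773 - 0.8906| = 0.4133


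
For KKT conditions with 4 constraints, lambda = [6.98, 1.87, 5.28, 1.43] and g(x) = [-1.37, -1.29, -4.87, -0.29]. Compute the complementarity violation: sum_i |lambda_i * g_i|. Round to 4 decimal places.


KKT complementary slackness check:
lambda_1 * g_1 = 6.98 * -1.37 = -9.5626
lambda_2 * g_2 = 1.87 * -1.29 = -2.4123
lambda_3 * g_3 = 5.28 * -4.87 = -25.7136
lambda_4 * g_4 = 1.43 * -0.29 = -0.4147
Total violation = 9.5626 + 2.4123 + 25.7136 + 0.4147 = 38.1032


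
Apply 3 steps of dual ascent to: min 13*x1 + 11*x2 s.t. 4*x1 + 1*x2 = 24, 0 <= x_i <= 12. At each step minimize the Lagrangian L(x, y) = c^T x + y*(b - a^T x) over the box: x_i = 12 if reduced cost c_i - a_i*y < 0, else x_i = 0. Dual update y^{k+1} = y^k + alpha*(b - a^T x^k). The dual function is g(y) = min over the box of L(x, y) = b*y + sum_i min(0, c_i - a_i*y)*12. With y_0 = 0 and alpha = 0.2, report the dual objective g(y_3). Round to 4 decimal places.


Dual ascent for LP: min 13*x1 + 11*x2, 4*x1 + 1*x2 = 24, 0 <= x_i <= 12
Step 1: y^k = 0.0, reduced costs: (13.0, 11.0)
  x^k = (0.0, 0.0), subgradient = b - a^T x = 24.0
  y^{k+1} = 0.0 + 0.2*24.0 = 4.8
Step 2: y^k = 4.8, reduced costs: (-6.2, 6.2)
  x^k = (12.0, 0.0), subgradient = b - a^T x = -24.0
  y^{k+1} = 4.8 + 0.2*-24.0 = -0.0
Step 3: y^k = -0.0, reduced costs: (13.0, 11.0)
  x^k = (0.0, 0.0), subgradient = b - a^T x = 24.0
  y^{k+1} = -0.0 + 0.2*24.0 = 4.8
Dual objective at y_3 = 4.8: reduced costs (-6.2, 6.2), box minimizer x = (12.0, 0.0)
g(y_3) = b*y + (c1 - a1*y)*x1 + (c2 - a2*y)*x2 = 24*4.8 + (-6.2)*12.0 + 6.2*0.0 = 115.2 - 74.4 + 0.0 = 40.8


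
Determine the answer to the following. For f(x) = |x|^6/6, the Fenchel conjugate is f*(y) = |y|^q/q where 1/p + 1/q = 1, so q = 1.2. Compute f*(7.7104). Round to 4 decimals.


The conjugate exponent q satisfies 1/p + 1/q = 1.
p = 6, so q = 6/(6 - 1) = 1.2
|y|^q = 7.7104^1.2 = 11.6009
f*(7.7104) = 11.6009 / 1.2 = 9.6674


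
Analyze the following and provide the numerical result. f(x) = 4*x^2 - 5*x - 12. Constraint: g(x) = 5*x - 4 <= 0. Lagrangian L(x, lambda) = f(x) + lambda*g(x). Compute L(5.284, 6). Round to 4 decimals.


Step 1: Evaluate f(x).
f(5.284) = 4*5.284^2 - 5*5.284 - 12 = 73.2626
Step 2: Evaluate g(x).
g(5.284) = 5*5.284 - 4 = 22.42
Step 3: Compute Lagrangian.
L = 73.2626 + 6*22.42 = 207.7826


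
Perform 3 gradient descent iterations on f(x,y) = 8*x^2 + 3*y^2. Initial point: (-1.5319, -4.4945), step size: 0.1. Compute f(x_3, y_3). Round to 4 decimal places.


Gradient descent on f(x,y) = 8*x^2 + 3*y^2.
Starting point: (-1.5319, -4.4945), alpha = 0.1
Step 1: grad_x = 2*8*-1.5319 = -24.5104, grad_y = 2*3*-4.4945 = -26.967
  x_1 = -1.5319 - 0.1*-24.5104 = 0.9191
  y_1 = -4.4945 - 0.1*-26.967 = -1.7978
Step 2: grad_x = 2*8*0.9191 = 14.7062, grad_y = 2*3*-1.7978 = -10.7868
  x_2 = 0.9191 - 0.1*14.7062 = -0.5515
  y_2 = -1.7978 - 0.1*-10.7868 = -0.7191
Step 3: grad_x = 2*8*-0.5515 = -8.8237, grad_y = 2*3*-0.7191 = -4.3147
  x_3 = -0.5515 - 0.1*-8.8237 = 0.3309
  y_3 = -0.7191 - 0.1*-4.3147 = -0.2876
f(0.3309, -0.2876) = 8*0.3309^2 + 3*(-0.2876)^2 = 1.1241


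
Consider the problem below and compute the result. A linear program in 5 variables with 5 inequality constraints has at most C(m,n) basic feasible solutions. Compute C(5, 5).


Each vertex corresponds to some choice of n active constraints out of m, so the number of vertices is at most C(m, n) = m! / (n!(m-n)!).
m = 5, n = 5
Numerator: 5 * 4 * 3 * 2 * 1
Denominator: 5! = 120
C(5, 5) = 1


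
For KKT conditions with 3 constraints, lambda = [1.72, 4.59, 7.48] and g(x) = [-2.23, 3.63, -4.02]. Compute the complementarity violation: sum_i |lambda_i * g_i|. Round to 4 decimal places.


KKT complementary slackness check:
lambda_1 * g_1 = 1.72 * -2.23 = -3.8356
lambda_2 * g_2 = 4.59 * 3.63 = 16.6617
lambda_3 * g_3 = 7.48 * -4.02 = -30.0696
Total violation = 3.8356 + 16.6617 + 30.0696 = 50.5669


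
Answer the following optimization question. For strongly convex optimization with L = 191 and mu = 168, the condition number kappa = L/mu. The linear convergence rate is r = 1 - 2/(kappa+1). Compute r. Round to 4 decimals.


Step 1: Compute the condition number.
kappa = L/mu = 191/168 = 1.1369
Step 2: Compute the convergence rate.
r = 1 - 2/(kappa + 1) = 1 - 2*mu/(L + mu) = (L - mu)/(L + mu) = 23/359 = 0.0641


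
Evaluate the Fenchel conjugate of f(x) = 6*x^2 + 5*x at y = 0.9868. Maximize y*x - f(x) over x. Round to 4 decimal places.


f*(y) = sup_x {y*x - a*x^2 - b*x} = sup_x {(y-b)*x - a*x^2}
FOC: (y - b) - 2a*x = 0 => x* = (y - b)/(2a)
x* = (0.9868 - 5)/(2*6) = -0.3344
f*(0.9868) = (y-b)^2/(4a) = (0.9868 - 5)^2/(4*6)
= 16.1058/24 = 0.6711


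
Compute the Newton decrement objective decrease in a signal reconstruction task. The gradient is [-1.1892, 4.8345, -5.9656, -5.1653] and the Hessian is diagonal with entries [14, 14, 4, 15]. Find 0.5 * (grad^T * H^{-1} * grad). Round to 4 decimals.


Step 1: H is diagonal, so H^(-1) * g = [-0.0849, 0.3453, -1.4914, -0.3444].
Step 2: g^T H^(-1) g = sum_i g_i^2 / H_ii
  = (-1.1892)^2/14 + (4.8345)^2/14 + (-5.9656)^2/4 + (-5.1653)^2/15
  = 0.101 + 1.6695 + 8.8971 + 1.7787 = 12.4463
Step 3: Objective decrease = 0.5 * g^T H^(-1) g = 6.2231


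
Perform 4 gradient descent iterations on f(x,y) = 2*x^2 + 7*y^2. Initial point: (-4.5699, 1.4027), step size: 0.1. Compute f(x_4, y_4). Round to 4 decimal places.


Gradient descent on f(x,y) = 2*x^2 + 7*y^2.
Starting point: (-4.5699, 1.4027), alpha = 0.1
Step 1: grad_x = 2*2*-4.5699 = -18.2796, grad_y = 2*7*1.4027 = 19.6378
  x_1 = -4.5699 - 0.1*-18.2796 = -2.7419
  y_1 = 1.4027 - 0.1*19.6378 = -0.5611
Step 2: grad_x = 2*2*-2.7419 = -10.9678, grad_y = 2*7*-0.5611 = -7.8551
  x_2 = -2.7419 - 0.1*-10.9678 = -1.6452
  y_2 = -0.5611 - 0.1*-7.8551 = 0.2244
Step 3: grad_x = 2*2*-1.6452 = -6.5807, grad_y = 2*7*0.2244 = 3.142
  x_3 = -1.6452 - 0.1*-6.5807 = -0.9871
  y_3 = 0.2244 - 0.1*3.142 = -0.0898
Step 4: grad_x = 2*2*-0.9871 = -3.9484, grad_y = 2*7*-0.0898 = -1.2568
  x_4 = -0.9871 - 0.1*-3.9484 = -0.5923
  y_4 = -0.0898 - 0.1*-1.2568 = 0.0359
f(-0.5923, 0.0359) = 2*(-0.5923)^2 + 7*0.0359^2 = 0.7106


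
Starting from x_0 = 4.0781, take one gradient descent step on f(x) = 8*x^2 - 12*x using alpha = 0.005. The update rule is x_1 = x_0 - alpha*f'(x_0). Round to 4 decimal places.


We compute the gradient at x_0 and apply the update.
f'(x) = 16*x - 12
f'(4.0781) = 16*4.0781 - 12 = 53.2496
x_1 = 4.0781 - 0.005*53.2496 = 3.8119


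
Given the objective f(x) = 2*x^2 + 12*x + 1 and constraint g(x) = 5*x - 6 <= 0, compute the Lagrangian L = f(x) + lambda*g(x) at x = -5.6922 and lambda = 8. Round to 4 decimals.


Step 1: Evaluate f(x).
f(-5.6922) = 2*(-5.6922)^2 + 12*(-5.6922) + 1 = -2.5041
Step 2: Evaluate g(x).
g(-5.6922) = 5*-5.6922 - 6 = -34.461
Step 3: Compute Lagrangian.
L = -2.5041 + 8*-34.461 = -278.1921


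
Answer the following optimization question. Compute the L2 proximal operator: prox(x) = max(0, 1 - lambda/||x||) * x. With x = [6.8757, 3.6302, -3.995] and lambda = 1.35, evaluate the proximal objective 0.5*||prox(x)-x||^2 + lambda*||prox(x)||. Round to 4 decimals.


Step 1: Compute ||x||.
||x|| = 8.7415
Step 2: Compute scaling factor.
scale = max(0, 1 - 1.35/8.7415) = 0.8456
Step 3: prox(x) = [5.8138, 3.0696, -3.378]
||prox(x)|| = 7.3915
Step 4: Proximal objective.
0.5*||prox-x||^2 = 0.9113
lambda*||prox|| = 9.9785
Total = 10.8898


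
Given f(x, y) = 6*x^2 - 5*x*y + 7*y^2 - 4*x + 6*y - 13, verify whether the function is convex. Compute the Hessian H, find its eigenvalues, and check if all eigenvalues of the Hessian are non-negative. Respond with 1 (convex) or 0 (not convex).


The Hessian of f(x,y) = 6*x^2 - 5*x*y + 7*y^2 - 4*x + 6*y - 13 is:
H = [[12, -5], [-5, 14]]
Trace = 12 + 14 = 26
Determinant = 12*14 - (-5)^2 = 143
Discriminant = (26)^2 - 4*143 = 104.0
Eigenvalues: lambda_1 = 7.901, lambda_2 = 18.099
The function is convex.

1


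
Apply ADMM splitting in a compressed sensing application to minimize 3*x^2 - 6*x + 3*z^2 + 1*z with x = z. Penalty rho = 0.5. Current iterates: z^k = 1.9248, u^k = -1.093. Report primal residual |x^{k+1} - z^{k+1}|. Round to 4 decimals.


ADMM iteration with rho = 0.5, z^k = 1.9248, u^k = -1.093
Step 1: x-update.
Minimize 3*x^2 - 6*x + (0.5/2)*(x - 1.9248 - 1.093)^2
FOC: (2*3 + 0.5)*x = 6 + 0.5*(1.9248 + 1.093)
x^{k+1} = 1.1552
Step 2: z-update.
Minimize 3*z^2 + 1*z + (0.5/2)*(1.1552 - z - 1.093)^2
FOC: (2*3 + 0.5)*z = -1 + 0.5*(1.1552 - 1.093)
z^{k+1} = -0.1491
Step 3: u-update.
u^{k+1} = -1.093 + 1.1552 + 0.1491 = 0.2113
Step 4: Primal residual = |1.1552 + 0.1491| = 1.3043


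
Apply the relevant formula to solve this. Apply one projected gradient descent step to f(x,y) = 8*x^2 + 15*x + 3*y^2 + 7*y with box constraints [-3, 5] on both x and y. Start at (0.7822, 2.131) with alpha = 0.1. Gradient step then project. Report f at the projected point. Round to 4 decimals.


Step 1: Compute gradient at (0.7822, 2.131).
grad_x = 2*8*0.7822 + 15 = 27.5152
grad_y = 2*3*2.131 + 7 = 19.786
Step 2: Gradient step.
x_raw = 0.7822 - 0.1*27.5152 = -1.9693
y_raw = 2.131 - 0.1*19.786 = 0.1524
Step 3: Project onto [-3, 5].
x_proj = clip(-1.9693) = -1.9693
y_proj = clip(0.1524) = 0.1524
Step 4: Evaluate f.
f(-1.9693, 0.1524) = 2.6224


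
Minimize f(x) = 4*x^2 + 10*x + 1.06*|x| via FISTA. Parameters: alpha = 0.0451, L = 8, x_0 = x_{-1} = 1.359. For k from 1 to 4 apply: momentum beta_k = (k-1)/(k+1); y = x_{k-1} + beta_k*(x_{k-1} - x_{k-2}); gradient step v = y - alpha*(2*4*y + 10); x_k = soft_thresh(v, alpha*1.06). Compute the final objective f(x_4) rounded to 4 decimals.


FISTA on f(x) = 4*x^2 + 10*x + 1.06*|x|
L = 8, alpha = 0.0451
Iteration 1: beta = 0.0, y = 1.359 + 0.0*(1.359 - 1.359) = 1.359
  grad(y) = 20.872, v = y - alpha*grad = 0.4177
  prox(v) = soft_thresh(0.4177, 0.0478) = 0.3699
Iteration 2: beta = 0.3333, y = 0.3699 + 0.3333*(0.3699 - 1.359) = 0.0402
  grad(y) = 10.3212, v = y - alpha*grad = -0.4253
  prox(v) = soft_thresh(-0.4253, 0.0478) = -0.3775
Iteration 3: beta = 0.5, y = -0.3775 + 0.5*(-0.3775 - 0.3699) = -0.7512
  grad(y) = 3.9902, v = y - alpha*grad = -0.9312
  prox(v) = soft_thresh(-0.9312, 0.0478) = -0.8834
Iteration 4: beta = 0.6, y = -0.8834 + 0.6*(-0.8834 + 0.3775) = -1.1869
  grad(y) = 0.5049, v = y - alpha*grad = -1.2097
  prox(v) = soft_thresh(-1.2097, 0.0478) = -1.1619
f(x_4) = 4*(-1.1619)^2 + 10*(-1.1619) + 1.06*|-1.1619| = -4.9874


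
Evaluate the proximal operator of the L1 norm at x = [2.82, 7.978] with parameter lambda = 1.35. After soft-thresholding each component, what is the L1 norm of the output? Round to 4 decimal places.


Soft-thresholding with lambda = 1.35:
prox(2.82) = sign(2.82)*max(|2.82| - 1.35, 0) = 1.47
prox(7.978) = sign(7.978)*max(|7.978| - 1.35, 0) = 6.628
prox(x) = [1.47, 6.628]
||prox(x)||_1 = 1.47 + 6.628 = 8.098


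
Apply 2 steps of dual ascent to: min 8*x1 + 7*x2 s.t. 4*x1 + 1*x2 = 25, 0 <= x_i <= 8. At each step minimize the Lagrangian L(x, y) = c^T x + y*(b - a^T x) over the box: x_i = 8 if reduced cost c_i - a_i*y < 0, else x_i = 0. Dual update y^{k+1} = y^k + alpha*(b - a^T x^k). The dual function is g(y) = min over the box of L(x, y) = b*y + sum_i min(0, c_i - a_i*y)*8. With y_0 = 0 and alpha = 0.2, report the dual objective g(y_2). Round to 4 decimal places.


Dual ascent for LP: min 8*x1 + 7*x2, 4*x1 + 1*x2 = 25, 0 <= x_i <= 8
Step 1: y^k = 0.0, reduced costs: (8.0, 7.0)
  x^k = (0.0, 0.0), subgradient = b - a^T x = 25.0
  y^{k+1} = 0.0 + 0.2*25.0 = 5.0
Step 2: y^k = 5.0, reduced costs: (-12.0, 2.0)
  x^k = (8.0, 0.0), subgradient = b - a^T x = -7.0
  y^{k+1} = 5.0 + 0.2*-7.0 = 3.6
Dual objective at y_2 = 3.6: reduced costs (-6.4, 3.4), box minimizer x = (8.0, 0.0)
g(y_2) = b*y + (c1 - a1*y)*x1 + (c2 - a2*y)*x2 = 25*3.6 + (-6.4)*8.0 + 3.4*0.0 = 90.0 - 51.2 + 0.0 = 38.8


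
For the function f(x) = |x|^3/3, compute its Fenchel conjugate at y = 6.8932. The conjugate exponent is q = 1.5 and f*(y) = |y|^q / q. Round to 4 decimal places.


The conjugate exponent q satisfies 1/p + 1/q = 1.
p = 3, so q = 3/(3 - 1) = 1.5
|y|^q = 6.8932^1.5 = 18.098
f*(6.8932) = 18.098 / 1.5 = 12.0654


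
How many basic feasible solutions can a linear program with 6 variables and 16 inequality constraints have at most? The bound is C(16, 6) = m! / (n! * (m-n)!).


Each vertex corresponds to some choice of n active constraints out of m, so the number of vertices is at most C(m, n) = m! / (n!(m-n)!).
m = 16, n = 6
Numerator: 16 * 15 * 14 * 13 * 12 * 11
Denominator: 6! = 720
C(16, 6) = 8008


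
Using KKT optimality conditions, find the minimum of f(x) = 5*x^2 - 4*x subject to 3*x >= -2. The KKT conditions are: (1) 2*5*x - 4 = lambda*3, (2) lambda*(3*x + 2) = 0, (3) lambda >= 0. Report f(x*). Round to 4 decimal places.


Step 1: Try lambda = 0 (constraint inactive).
Stationarity: 2*5*x - 4 = 0
x* = 4/(2*5) = 0.4
Check constraint: 3*0.4 = 1.2 >= -2 -- satisfied.
Step 2: Compute optimal value.
f(x*) = 5*0.4^2 - 4*0.4 = -0.8


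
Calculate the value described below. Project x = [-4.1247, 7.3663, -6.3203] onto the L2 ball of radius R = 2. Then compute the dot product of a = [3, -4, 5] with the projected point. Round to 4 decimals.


Step 1: Compute ||x|| (intermediates to 6 decimals).
||x|| = sqrt((-4.1247)^2 + 7.3663^2 + (-6.3203)^2) = 10.546171
Step 2: Project.
Since ||x|| > R, scale = R/||x|| = 2/10.546171 = 0.189642, proj(x) = scale * x
proj(x) = [-0.782216, 1.39696, -1.198594]
Step 3: Dot product.
a^T * proj(x) = 3*(-0.782216) - 4*1.39696 + 5*(-1.198594) = -13.9275


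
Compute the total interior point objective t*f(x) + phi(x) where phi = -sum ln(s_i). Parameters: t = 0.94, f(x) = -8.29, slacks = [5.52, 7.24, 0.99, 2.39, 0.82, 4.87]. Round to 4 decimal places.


Step 1: Compute log-barrier.
ln values: [1.7084, 1.9796, -0.0101, 0.8713, -0.1985, 1.5831]
phi = -(1.7084 + 1.9796 - 0.0101 + 0.8713 - 0.1985 + 1.5831) = -5.9339
Step 2: Compute augmented objective.
t*f(x) = 0.94*-8.29 = -7.7926
Total = -7.7926 - 5.9339 = -13.7265


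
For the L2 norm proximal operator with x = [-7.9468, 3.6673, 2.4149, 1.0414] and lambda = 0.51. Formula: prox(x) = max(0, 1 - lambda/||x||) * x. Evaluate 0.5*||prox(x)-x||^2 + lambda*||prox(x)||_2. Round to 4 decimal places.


Step 1: Compute ||x||.
||x|| = 9.1388
Step 2: Compute scaling factor.
scale = max(0, 1 - 0.51/9.1388) = 0.9442
Step 3: prox(x) = [-7.5033, 3.4626, 2.2801, 0.9833]
||prox(x)|| = 8.6288
Step 4: Proximal objective.
0.5*||prox-x||^2 = 0.1301
lambda*||prox|| = 4.4007
Total = 4.5307


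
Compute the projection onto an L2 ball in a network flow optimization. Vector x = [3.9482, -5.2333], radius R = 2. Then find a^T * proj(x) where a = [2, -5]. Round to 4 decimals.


Step 1: Compute ||x|| (intermediates to 6 decimals).
||x|| = sqrt(3.9482^2 + (-5.2333)^2) = 6.555586
Step 2: Project.
Since ||x|| > R, scale = R/||x|| = 2/6.555586 = 0.305083, proj(x) = scale * x
proj(x) = [1.204529, -1.596591]
Step 3: Dot product.
a^T * proj(x) = 2*1.204529 - 5*(-1.596591) = 10.392


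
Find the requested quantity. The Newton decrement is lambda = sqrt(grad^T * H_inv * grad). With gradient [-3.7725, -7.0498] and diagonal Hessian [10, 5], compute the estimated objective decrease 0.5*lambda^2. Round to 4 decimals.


Step 1: H is diagonal, so H^(-1) * g = [-0.3773, -1.41].
Step 2: g^T H^(-1) g = sum_i g_i^2 / H_ii
  = (-3.7725)^2/10 + (-7.0498)^2/5
  = 1.4232 + 9.9399 = 11.3631
Step 3: Objective decrease = 0.5 * g^T H^(-1) g = 5.6816


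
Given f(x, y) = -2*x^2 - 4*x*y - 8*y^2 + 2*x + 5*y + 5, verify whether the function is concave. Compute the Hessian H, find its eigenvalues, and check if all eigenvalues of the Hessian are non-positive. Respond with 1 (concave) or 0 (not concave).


The Hessian of f(x,y) = -2*x^2 - 4*x*y - 8*y^2 + 2*x + 5*y + 5 is:
H = [[-4, -4], [-4, -16]]
Trace = -4 - 16 = -20
Determinant = -4*-16 - (-4)^2 = 48
Discriminant = (-20)^2 - 4*48 = 208.0
Eigenvalues: lambda_1 = -17.2111, lambda_2 = -2.7889
The function is concave.

1


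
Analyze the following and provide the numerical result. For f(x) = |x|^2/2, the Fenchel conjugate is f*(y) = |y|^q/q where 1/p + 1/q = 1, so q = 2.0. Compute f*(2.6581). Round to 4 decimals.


The conjugate exponent q satisfies 1/p + 1/q = 1.
p = 2, so q = 2/(2 - 1) = 2.0
|y|^q = 2.6581^2.0 = 7.0655
f*(2.6581) = 7.0655 / 2.0 = 3.5327
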